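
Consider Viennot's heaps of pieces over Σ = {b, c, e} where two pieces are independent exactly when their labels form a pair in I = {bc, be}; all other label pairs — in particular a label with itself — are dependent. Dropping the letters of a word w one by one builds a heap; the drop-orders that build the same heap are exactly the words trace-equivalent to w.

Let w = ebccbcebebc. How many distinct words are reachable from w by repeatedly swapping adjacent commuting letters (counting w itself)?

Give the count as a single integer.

0(e) covers ∅
1(b) covers ∅
2(c) covers 0:e
3(c) covers 2:c
4(b) covers 1:b
5(c) covers 3:c
6(e) covers 5:c
7(b) covers 4:b
8(e) covers 6:e
9(b) covers 7:b
10(c) covers 8:e
floor of heap: 0:e, 1:b
completions by unplaced set U, small U first (add the entries for U minus each lowest piece of U):
  |U|=1: {9}:1  {10}:1
  |U|=2: {7,9}:1  {8,10}:1  {9,10}:2
  |U|=3: {4,7,9}:1  {6,8,10}:1  {7,9,10}:3  {8,9,10}:3
  |U|=4: {1,4,7,9}:1  {4,7,9,10}:4  {5,6,8,10}:1  {6,8,9,10}:4  {7,8,9,10}:6
  |U|=5: {1,4,7,9,10}:5  {3,5,6,8,10}:1  {4,7,8,9,10}:10  {5,6,8,9,10}:5  {6,7,8,9,10}:10
  |U|=6: {1,4,7,8,9,10}:15  {2,3,5,6,8,10}:1  {3,5,6,8,9,10}:6  {4,6,7,8,9,10}:20  {5,6,7,8,9,10}:15
  |U|=7: {0,2,3,5,6,8,10}:1  {1,4,6,7,8,9,10}:35  {2,3,5,6,8,9,10}:7  {3,5,6,7,8,9,10}:21  {4,5,6,7,8,9,10}:35
  |U|=8: {0,2,3,5,6,8,9,10}:8  {1,4,5,6,7,8,9,10}:70  {2,3,5,6,7,8,9,10}:28  {3,4,5,6,7,8,9,10}:56
  |U|=9: {0,2,3,5,6,7,8,9,10}:36  {1,3,4,5,6,7,8,9,10}:126  {2,3,4,5,6,7,8,9,10}:84
  start at 0(e): 210
  start at 1(b): 120
sum over floor = 330

330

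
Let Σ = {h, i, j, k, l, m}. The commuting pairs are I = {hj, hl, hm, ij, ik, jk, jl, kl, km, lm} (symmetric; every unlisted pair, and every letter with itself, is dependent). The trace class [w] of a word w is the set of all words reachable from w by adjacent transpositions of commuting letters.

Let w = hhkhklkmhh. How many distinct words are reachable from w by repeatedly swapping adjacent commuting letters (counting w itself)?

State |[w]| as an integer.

drop 0:h onto floor
drop 1:h onto {0:h}
drop 2:k onto {1:h}
drop 3:h onto {2:k}
drop 4:k onto {3:h}
drop 5:l onto floor
drop 6:k onto {4:k}
drop 7:m onto floor
drop 8:h onto {6:k}
drop 9:h onto {8:h}
ground layer = {0:h, 5:l, 7:m}
drop-orders for the pieces not yet dropped (sum over which currently-grounded one goes next):
  1 to go: {5} 1  {7} 1  {9} 1
  2 to go: {5,7} 2  {5,9} 2  {7,9} 2  {8,9} 1
  3 to go: {5,7,9} 6  {5,8,9} 3  {6,8,9} 1  {7,8,9} 3
  4 to go: {4,6,8,9} 1  {5,6,8,9} 4  {5,7,8,9} 12  {6,7,8,9} 4
  5 to go: {3,4,6,8,9} 1  {4,5,6,8,9} 5  {4,6,7,8,9} 5  {5,6,7,8,9} 20
  6 to go: {2,3,4,6,8,9} 1  {3,4,5,6,8,9} 6  {3,4,6,7,8,9} 6  {4,5,6,7,8,9} 30
  7 to go: {1,2,3,4,6,8,9} 1  {2,3,4,5,6,8,9} 7  {2,3,4,6,7,8,9} 7  {3,4,5,6,7,8,9} 42
  8 to go: {0,1,2,3,4,6,8,9} 1  {1,2,3,4,5,6,8,9} 8  {1,2,3,4,6,7,8,9} 8  {2,3,4,5,6,7,8,9} 56
  if 0:h drops first: 72 orders
  if 5:l drops first: 9 orders
  if 7:m drops first: 9 orders
heap linearizations: 90

90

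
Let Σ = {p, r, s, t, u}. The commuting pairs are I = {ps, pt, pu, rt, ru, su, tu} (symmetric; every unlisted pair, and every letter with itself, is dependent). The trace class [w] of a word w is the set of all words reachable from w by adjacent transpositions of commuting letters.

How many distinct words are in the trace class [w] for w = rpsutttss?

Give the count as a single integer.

piece 0:r — minimal
piece 1:p rests on {0:r}
piece 2:s rests on {0:r}
piece 3:u — minimal
piece 4:t rests on {2:s}
piece 5:t rests on {4:t}
piece 6:t rests on {5:t}
piece 7:s rests on {6:t}
piece 8:s rests on {7:s}
minimal pieces: {0:r, 3:u}
ways to finish when only these pieces remain (= sum over removing one remaining piece with nothing left below it):
  1 left: {1}→1  {3}→1  {8}→1
  2 left: {1,3}→2  {1,8}→2  {3,8}→2  {7,8}→1
  3 left: {1,3,8}→6  {1,7,8}→3  {3,7,8}→3  {6,7,8}→1
  4 left: {1,3,7,8}→12  {1,6,7,8}→4  {3,6,7,8}→4  {5,6,7,8}→1
  5 left: {1,3,6,7,8}→20  {1,5,6,7,8}→5  {3,5,6,7,8}→5  {4,5,6,7,8}→1
  6 left: {1,3,5,6,7,8}→30  {1,4,5,6,7,8}→6  {2,4,5,6,7,8}→1  {3,4,5,6,7,8}→6
  7 left: {1,2,4,5,6,7,8}→7  {1,3,4,5,6,7,8}→42  {2,3,4,5,6,7,8}→7
  placing 0:r first → 56 extensions
  placing 3:u first → 7 extensions
total linear extensions = 63

63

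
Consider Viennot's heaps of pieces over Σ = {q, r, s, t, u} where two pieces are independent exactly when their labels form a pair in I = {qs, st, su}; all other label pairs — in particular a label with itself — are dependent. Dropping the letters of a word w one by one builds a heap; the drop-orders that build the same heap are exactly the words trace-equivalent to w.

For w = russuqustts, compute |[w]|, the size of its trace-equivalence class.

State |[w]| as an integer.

210

piece 0:r — minimal
piece 1:u rests on {0:r}
piece 2:s rests on {0:r}
piece 3:s rests on {2:s}
piece 4:u rests on {1:u}
piece 5:q rests on {4:u}
piece 6:u rests on {5:q}
piece 7:s rests on {3:s}
piece 8:t rests on {6:u}
piece 9:t rests on {8:t}
piece 10:s rests on {7:s}
minimal pieces: {0:r}
ways to finish when only these pieces remain (= sum over removing one remaining piece with nothing left below it):
  1 left: {9}→1  {10}→1
  2 left: {7,10}→1  {8,9}→1  {9,10}→2
  3 left: {3,7,10}→1  {6,8,9}→1  {7,9,10}→3  {8,9,10}→3
  4 left: {2,3,7,10}→1  {3,7,9,10}→4  {5,6,8,9}→1  {6,8,9,10}→4  {7,8,9,10}→6
  5 left: {2,3,7,9,10}→5  {3,7,8,9,10}→10  {4,5,6,8,9}→1  {5,6,8,9,10}→5  {6,7,8,9,10}→10
  6 left: {1,4,5,6,8,9}→1  {2,3,7,8,9,10}→15  {3,6,7,8,9,10}→20  {4,5,6,8,9,10}→6  {5,6,7,8,9,10}→15
  7 left: {1,4,5,6,8,9,10}→7  {2,3,6,7,8,9,10}→35  {3,5,6,7,8,9,10}→35  {4,5,6,7,8,9,10}→21
  8 left: {1,4,5,6,7,8,9,10}→28  {2,3,5,6,7,8,9,10}→70  {3,4,5,6,7,8,9,10}→56
  9 left: {1,3,4,5,6,7,8,9,10}→84  {2,3,4,5,6,7,8,9,10}→126
  placing 0:r first → 210 extensions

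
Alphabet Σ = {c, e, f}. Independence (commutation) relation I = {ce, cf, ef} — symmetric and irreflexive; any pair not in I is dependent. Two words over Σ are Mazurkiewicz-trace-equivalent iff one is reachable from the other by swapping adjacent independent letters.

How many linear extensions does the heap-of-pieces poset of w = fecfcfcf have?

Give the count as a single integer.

280

piece 0:f — minimal
piece 1:e — minimal
piece 2:c — minimal
piece 3:f rests on {0:f}
piece 4:c rests on {2:c}
piece 5:f rests on {3:f}
piece 6:c rests on {4:c}
piece 7:f rests on {5:f}
minimal pieces: {0:f, 1:e, 2:c}
ways to finish when only these pieces remain (= sum over removing one remaining piece with nothing left below it):
  1 left: {1}→1  {6}→1  {7}→1
  2 left: {1,6}→2  {1,7}→2  {4,6}→1  {5,7}→1  {6,7}→2
  3 left: {1,4,6}→3  {1,5,7}→3  {1,6,7}→6  {2,4,6}→1  {3,5,7}→1  {4,6,7}→3  {5,6,7}→3
  4 left: {0,3,5,7}→1  {1,2,4,6}→4  {1,3,5,7}→4  {1,4,6,7}→12  {1,5,6,7}→12  {2,4,6,7}→4  {3,5,6,7}→4  {4,5,6,7}→6
  5 left: {0,1,3,5,7}→5  {0,3,5,6,7}→5  {1,2,4,6,7}→20  {1,3,5,6,7}→20  {1,4,5,6,7}→30  {2,4,5,6,7}→10  {3,4,5,6,7}→10
  6 left: {0,1,3,5,6,7}→30  {0,3,4,5,6,7}→15  {1,2,4,5,6,7}→60  {1,3,4,5,6,7}→60  {2,3,4,5,6,7}→20
  placing 0:f first → 140 extensions
  placing 1:e first → 35 extensions
  placing 2:c first → 105 extensions
total linear extensions = 280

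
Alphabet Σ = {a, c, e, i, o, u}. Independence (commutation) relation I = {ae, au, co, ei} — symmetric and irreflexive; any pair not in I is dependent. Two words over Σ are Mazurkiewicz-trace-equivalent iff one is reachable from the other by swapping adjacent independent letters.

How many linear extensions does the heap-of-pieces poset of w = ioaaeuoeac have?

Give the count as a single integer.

0(i) covers ∅
1(o) covers 0:i
2(a) covers 1:o
3(a) covers 2:a
4(e) covers 1:o
5(u) covers 4:e
6(o) covers 3:a, 5:u
7(e) covers 6:o
8(a) covers 6:o
9(c) covers 7:e, 8:a
floor of heap: 0:i
completions by unplaced set U, small U first (add the entries for U minus each lowest piece of U):
  |U|=1: {9}:1
  |U|=2: {7,9}:1  {8,9}:1
  |U|=3: {7,8,9}:2
  |U|=4: {6,7,8,9}:2
  |U|=5: {3,6,7,8,9}:2  {5,6,7,8,9}:2
  |U|=6: {2,3,6,7,8,9}:2  {3,5,6,7,8,9}:4  {4,5,6,7,8,9}:2
  |U|=7: {2,3,5,6,7,8,9}:6  {3,4,5,6,7,8,9}:6
  |U|=8: {2,3,4,5,6,7,8,9}:12
  start at 0(i): 12

12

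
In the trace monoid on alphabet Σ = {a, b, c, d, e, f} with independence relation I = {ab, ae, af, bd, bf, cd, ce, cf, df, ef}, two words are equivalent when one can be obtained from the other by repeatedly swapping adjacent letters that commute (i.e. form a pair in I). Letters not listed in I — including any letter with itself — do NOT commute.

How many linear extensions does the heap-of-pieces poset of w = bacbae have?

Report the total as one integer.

drop 0:b onto floor
drop 1:a onto floor
drop 2:c onto {0:b, 1:a}
drop 3:b onto {2:c}
drop 4:a onto {2:c}
drop 5:e onto {3:b}
ground layer = {0:b, 1:a}
drop-orders for the pieces not yet dropped (sum over which currently-grounded one goes next):
  1 to go: {4} 1  {5} 1
  2 to go: {3,5} 1  {4,5} 2
  3 to go: {3,4,5} 3
  4 to go: {2,3,4,5} 3
  if 0:b drops first: 3 orders
  if 1:a drops first: 3 orders
heap linearizations: 6

6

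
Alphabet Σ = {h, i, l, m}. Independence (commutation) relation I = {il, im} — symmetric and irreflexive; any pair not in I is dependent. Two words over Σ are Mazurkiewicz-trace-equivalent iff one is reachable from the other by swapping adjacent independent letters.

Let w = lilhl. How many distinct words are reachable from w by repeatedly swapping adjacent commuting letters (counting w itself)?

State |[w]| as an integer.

0(l) covers ∅
1(i) covers ∅
2(l) covers 0:l
3(h) covers 1:i, 2:l
4(l) covers 3:h
floor of heap: 0:l, 1:i
completions by unplaced set U, small U first (add the entries for U minus each lowest piece of U):
  |U|=1: {4}:1
  |U|=2: {3,4}:1
  |U|=3: {1,3,4}:1  {2,3,4}:1
  start at 0(l): 2
  start at 1(i): 1
sum over floor = 3

3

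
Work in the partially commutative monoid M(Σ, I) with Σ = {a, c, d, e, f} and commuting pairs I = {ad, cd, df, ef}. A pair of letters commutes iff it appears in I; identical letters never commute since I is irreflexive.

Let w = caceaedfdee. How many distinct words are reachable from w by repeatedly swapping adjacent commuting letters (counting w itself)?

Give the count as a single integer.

drop 0:c onto floor
drop 1:a onto {0:c}
drop 2:c onto {1:a}
drop 3:e onto {2:c}
drop 4:a onto {3:e}
drop 5:e onto {4:a}
drop 6:d onto {5:e}
drop 7:f onto {4:a}
drop 8:d onto {6:d}
drop 9:e onto {8:d}
drop 10:e onto {9:e}
ground layer = {0:c}
drop-orders for the pieces not yet dropped (sum over which currently-grounded one goes next):
  1 to go: {7} 1  {10} 1
  2 to go: {7,10} 2  {9,10} 1
  3 to go: {7,9,10} 3  {8,9,10} 1
  4 to go: {6,8,9,10} 1  {7,8,9,10} 4
  5 to go: {5,6,8,9,10} 1  {6,7,8,9,10} 5
  6 to go: {5,6,7,8,9,10} 6
  7 to go: {4,5,6,7,8,9,10} 6
  8 to go: {3,4,5,6,7,8,9,10} 6
  9 to go: {2,3,4,5,6,7,8,9,10} 6
  if 0:c drops first: 6 orders

6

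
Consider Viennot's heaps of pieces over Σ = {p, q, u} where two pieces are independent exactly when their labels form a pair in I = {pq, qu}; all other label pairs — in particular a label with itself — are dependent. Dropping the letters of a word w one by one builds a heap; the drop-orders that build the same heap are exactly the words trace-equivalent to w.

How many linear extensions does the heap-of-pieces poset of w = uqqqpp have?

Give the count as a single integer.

#0=u has no predecessor
#1=q has no predecessor
#2=q depends on [1:q]
#3=q depends on [2:q]
#4=p depends on [0:u]
#5=p depends on [4:p]
sources: [0:u, 1:q]
N(rest) = Σ N(rest − s) over sources s of rest; N(one piece) = 1:
  size 1 → [3]=1  [5]=1
  size 2 → [2,3]=1  [3,5]=2  [4,5]=1
  size 3 → [0,4,5]=1  [1,2,3]=1  [2,3,5]=3  [3,4,5]=3
  size 4 → [0,3,4,5]=4  [1,2,3,5]=4  [2,3,4,5]=6
  first=0(u) contributes 10
  first=1(q) contributes 10
|[w]| = 20

20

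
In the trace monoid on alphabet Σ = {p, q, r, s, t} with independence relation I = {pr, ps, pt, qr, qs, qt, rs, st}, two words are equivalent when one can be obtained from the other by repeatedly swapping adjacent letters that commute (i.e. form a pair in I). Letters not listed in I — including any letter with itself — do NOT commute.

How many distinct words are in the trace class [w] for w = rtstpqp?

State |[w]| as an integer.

140

drop 0:r onto floor
drop 1:t onto {0:r}
drop 2:s onto floor
drop 3:t onto {1:t}
drop 4:p onto floor
drop 5:q onto {4:p}
drop 6:p onto {5:q}
ground layer = {0:r, 2:s, 4:p}
drop-orders for the pieces not yet dropped (sum over which currently-grounded one goes next):
  1 to go: {2} 1  {3} 1  {6} 1
  2 to go: {1,3} 1  {2,3} 2  {2,6} 2  {3,6} 2  {5,6} 1
  3 to go: {0,1,3} 1  {1,2,3} 3  {1,3,6} 3  {2,3,6} 6  {2,5,6} 3  {3,5,6} 3  {4,5,6} 1
  4 to go: {0,1,2,3} 4  {0,1,3,6} 4  {1,2,3,6} 12  {1,3,5,6} 6  {2,3,5,6} 12  {2,4,5,6} 4  {3,4,5,6} 4
  5 to go: {0,1,2,3,6} 20  {0,1,3,5,6} 10  {1,2,3,5,6} 30  {1,3,4,5,6} 10  {2,3,4,5,6} 20
  if 0:r drops first: 60 orders
  if 2:s drops first: 20 orders
  if 4:p drops first: 60 orders
heap linearizations: 140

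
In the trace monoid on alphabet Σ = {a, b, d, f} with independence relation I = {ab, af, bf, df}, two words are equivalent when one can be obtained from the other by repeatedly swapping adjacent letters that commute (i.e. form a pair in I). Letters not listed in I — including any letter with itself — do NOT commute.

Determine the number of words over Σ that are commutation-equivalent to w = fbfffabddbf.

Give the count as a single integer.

piece 0:f — minimal
piece 1:b — minimal
piece 2:f rests on {0:f}
piece 3:f rests on {2:f}
piece 4:f rests on {3:f}
piece 5:a — minimal
piece 6:b rests on {1:b}
piece 7:d rests on {5:a, 6:b}
piece 8:d rests on {7:d}
piece 9:b rests on {8:d}
piece 10:f rests on {4:f}
minimal pieces: {0:f, 1:b, 5:a}
ways to finish when only these pieces remain (= sum over removing one remaining piece with nothing left below it):
  1 left: {9}→1  {10}→1
  2 left: {4,10}→1  {8,9}→1  {9,10}→2
  3 left: {3,4,10}→1  {4,9,10}→3  {7,8,9}→1  {8,9,10}→3
  4 left: {2,3,4,10}→1  {3,4,9,10}→4  {4,8,9,10}→6  {5,7,8,9}→1  {6,7,8,9}→1  {7,8,9,10}→4
  5 left: {0,2,3,4,10}→1  {1,6,7,8,9}→1  {2,3,4,9,10}→5  {3,4,8,9,10}→10  {4,7,8,9,10}→10  {5,6,7,8,9}→2  {5,7,8,9,10}→5  {6,7,8,9,10}→5
  6 left: {0,2,3,4,9,10}→6  {1,5,6,7,8,9}→3  {1,6,7,8,9,10}→6  {2,3,4,8,9,10}→15  {3,4,7,8,9,10}→20  {4,5,7,8,9,10}→15  {4,6,7,8,9,10}→15  {5,6,7,8,9,10}→12
  7 left: {0,2,3,4,8,9,10}→21  {1,4,6,7,8,9,10}→21  {1,5,6,7,8,9,10}→21  {2,3,4,7,8,9,10}→35  {3,4,5,7,8,9,10}→35  {3,4,6,7,8,9,10}→35  {4,5,6,7,8,9,10}→42
  8 left: {0,2,3,4,7,8,9,10}→56  {1,3,4,6,7,8,9,10}→56  {1,4,5,6,7,8,9,10}→84  {2,3,4,5,7,8,9,10}→70  {2,3,4,6,7,8,9,10}→70  {3,4,5,6,7,8,9,10}→112
  9 left: {0,2,3,4,5,7,8,9,10}→126  {0,2,3,4,6,7,8,9,10}→126  {1,2,3,4,6,7,8,9,10}→126  {1,3,4,5,6,7,8,9,10}→252  {2,3,4,5,6,7,8,9,10}→252
  placing 0:f first → 630 extensions
  placing 1:b first → 504 extensions
  placing 5:a first → 252 extensions
total linear extensions = 1386

1386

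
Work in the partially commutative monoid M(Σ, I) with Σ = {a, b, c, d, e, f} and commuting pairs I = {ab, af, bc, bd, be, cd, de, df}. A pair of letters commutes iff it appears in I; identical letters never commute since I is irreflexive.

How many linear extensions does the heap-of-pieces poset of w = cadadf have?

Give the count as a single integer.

5

piece 0:c — minimal
piece 1:a rests on {0:c}
piece 2:d rests on {1:a}
piece 3:a rests on {2:d}
piece 4:d rests on {3:a}
piece 5:f rests on {0:c}
minimal pieces: {0:c}
ways to finish when only these pieces remain (= sum over removing one remaining piece with nothing left below it):
  1 left: {4}→1  {5}→1
  2 left: {3,4}→1  {4,5}→2
  3 left: {2,3,4}→1  {3,4,5}→3
  4 left: {1,2,3,4}→1  {2,3,4,5}→4
  placing 0:c first → 5 extensions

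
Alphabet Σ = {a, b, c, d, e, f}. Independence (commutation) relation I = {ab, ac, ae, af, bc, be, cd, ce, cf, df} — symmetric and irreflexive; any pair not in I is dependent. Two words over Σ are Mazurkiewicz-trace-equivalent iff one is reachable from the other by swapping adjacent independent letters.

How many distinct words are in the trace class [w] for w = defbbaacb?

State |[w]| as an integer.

piece 0:d — minimal
piece 1:e rests on {0:d}
piece 2:f rests on {1:e}
piece 3:b rests on {2:f}
piece 4:b rests on {3:b}
piece 5:a rests on {0:d}
piece 6:a rests on {5:a}
piece 7:c — minimal
piece 8:b rests on {4:b}
minimal pieces: {0:d, 7:c}
ways to finish when only these pieces remain (= sum over removing one remaining piece with nothing left below it):
  1 left: {6}→1  {7}→1  {8}→1
  2 left: {4,8}→1  {5,6}→1  {6,7}→2  {6,8}→2  {7,8}→2
  3 left: {3,4,8}→1  {4,6,8}→3  {4,7,8}→3  {5,6,7}→3  {5,6,8}→3  {6,7,8}→6
  4 left: {2,3,4,8}→1  {3,4,6,8}→4  {3,4,7,8}→4  {4,5,6,8}→6  {4,6,7,8}→12  {5,6,7,8}→12
  5 left: {1,2,3,4,8}→1  {2,3,4,6,8}→5  {2,3,4,7,8}→5  {3,4,5,6,8}→10  {3,4,6,7,8}→20  {4,5,6,7,8}→30
  6 left: {1,2,3,4,6,8}→6  {1,2,3,4,7,8}→6  {2,3,4,5,6,8}→15  {2,3,4,6,7,8}→30  {3,4,5,6,7,8}→60
  7 left: {1,2,3,4,5,6,8}→21  {1,2,3,4,6,7,8}→42  {2,3,4,5,6,7,8}→105
  placing 0:d first → 168 extensions
  placing 7:c first → 21 extensions
total linear extensions = 189

189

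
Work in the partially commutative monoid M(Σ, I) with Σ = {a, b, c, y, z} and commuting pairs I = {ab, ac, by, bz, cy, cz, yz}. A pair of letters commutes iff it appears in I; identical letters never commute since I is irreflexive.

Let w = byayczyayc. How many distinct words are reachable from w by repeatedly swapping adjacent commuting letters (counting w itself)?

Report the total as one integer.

360

0(b) covers ∅
1(y) covers ∅
2(a) covers 1:y
3(y) covers 2:a
4(c) covers 0:b
5(z) covers 2:a
6(y) covers 3:y
7(a) covers 5:z, 6:y
8(y) covers 7:a
9(c) covers 4:c
floor of heap: 0:b, 1:y
completions by unplaced set U, small U first (add the entries for U minus each lowest piece of U):
  |U|=1: {8}:1  {9}:1
  |U|=2: {4,9}:1  {7,8}:1  {8,9}:2
  |U|=3: {0,4,9}:1  {4,8,9}:3  {5,7,8}:1  {6,7,8}:1  {7,8,9}:3
  |U|=4: {0,4,8,9}:4  {3,6,7,8}:1  {4,7,8,9}:6  {5,6,7,8}:2  {5,7,8,9}:4  {6,7,8,9}:4
  |U|=5: {0,4,7,8,9}:10  {3,5,6,7,8}:3  {3,6,7,8,9}:5  {4,5,7,8,9}:10  {4,6,7,8,9}:10  {5,6,7,8,9}:10
  |U|=6: {0,4,5,7,8,9}:20  {0,4,6,7,8,9}:20  {2,3,5,6,7,8}:3  {3,4,6,7,8,9}:15  {3,5,6,7,8,9}:18  {4,5,6,7,8,9}:30
  |U|=7: {0,3,4,6,7,8,9}:35  {0,4,5,6,7,8,9}:70  {1,2,3,5,6,7,8}:3  {2,3,5,6,7,8,9}:21  {3,4,5,6,7,8,9}:63
  |U|=8: {0,3,4,5,6,7,8,9}:168  {1,2,3,5,6,7,8,9}:24  {2,3,4,5,6,7,8,9}:84
  start at 0(b): 108
  start at 1(y): 252
sum over floor = 360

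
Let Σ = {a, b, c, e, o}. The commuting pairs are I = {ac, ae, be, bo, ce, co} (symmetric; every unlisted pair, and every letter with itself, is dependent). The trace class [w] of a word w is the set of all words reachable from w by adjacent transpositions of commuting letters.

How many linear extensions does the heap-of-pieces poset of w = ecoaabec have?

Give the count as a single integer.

28

piece 0:e — minimal
piece 1:c — minimal
piece 2:o rests on {0:e}
piece 3:a rests on {2:o}
piece 4:a rests on {3:a}
piece 5:b rests on {1:c, 4:a}
piece 6:e rests on {2:o}
piece 7:c rests on {5:b}
minimal pieces: {0:e, 1:c}
ways to finish when only these pieces remain (= sum over removing one remaining piece with nothing left below it):
  1 left: {6}→1  {7}→1
  2 left: {5,7}→1  {6,7}→2
  3 left: {1,5,7}→1  {4,5,7}→1  {5,6,7}→3
  4 left: {1,4,5,7}→2  {1,5,6,7}→4  {3,4,5,7}→1  {4,5,6,7}→4
  5 left: {1,3,4,5,7}→3  {1,4,5,6,7}→10  {3,4,5,6,7}→5
  6 left: {1,3,4,5,6,7}→18  {2,3,4,5,6,7}→5
  placing 0:e first → 23 extensions
  placing 1:c first → 5 extensions
total linear extensions = 28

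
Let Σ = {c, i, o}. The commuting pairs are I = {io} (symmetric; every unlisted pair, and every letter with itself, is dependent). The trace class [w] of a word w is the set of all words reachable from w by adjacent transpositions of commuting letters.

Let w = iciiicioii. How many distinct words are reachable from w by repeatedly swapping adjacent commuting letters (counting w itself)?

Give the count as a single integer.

#0=i has no predecessor
#1=c depends on [0:i]
#2=i depends on [1:c]
#3=i depends on [2:i]
#4=i depends on [3:i]
#5=c depends on [4:i]
#6=i depends on [5:c]
#7=o depends on [5:c]
#8=i depends on [6:i]
#9=i depends on [8:i]
sources: [0:i]
N(rest) = Σ N(rest − s) over sources s of rest; N(one piece) = 1:
  size 1 → [7]=1  [9]=1
  size 2 → [7,9]=2  [8,9]=1
  size 3 → [6,8,9]=1  [7,8,9]=3
  size 4 → [6,7,8,9]=4
  size 5 → [5,6,7,8,9]=4
  size 6 → [4,5,6,7,8,9]=4
  size 7 → [3,4,5,6,7,8,9]=4
  size 8 → [2,3,4,5,6,7,8,9]=4
  first=0(i) contributes 4

4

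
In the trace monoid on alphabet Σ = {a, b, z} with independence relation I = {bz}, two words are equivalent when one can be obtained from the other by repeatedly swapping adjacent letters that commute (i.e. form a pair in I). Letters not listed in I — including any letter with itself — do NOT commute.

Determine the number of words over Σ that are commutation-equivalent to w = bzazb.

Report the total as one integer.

4

#0=b has no predecessor
#1=z has no predecessor
#2=a depends on [0:b, 1:z]
#3=z depends on [2:a]
#4=b depends on [2:a]
sources: [0:b, 1:z]
N(rest) = Σ N(rest − s) over sources s of rest; N(one piece) = 1:
  size 1 → [3]=1  [4]=1
  size 2 → [3,4]=2
  size 3 → [2,3,4]=2
  first=0(b) contributes 2
  first=1(z) contributes 2
|[w]| = 4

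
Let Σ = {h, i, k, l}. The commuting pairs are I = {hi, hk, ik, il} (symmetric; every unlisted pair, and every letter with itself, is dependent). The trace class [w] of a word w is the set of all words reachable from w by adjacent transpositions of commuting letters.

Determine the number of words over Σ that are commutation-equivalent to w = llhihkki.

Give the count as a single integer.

0(l) covers ∅
1(l) covers 0:l
2(h) covers 1:l
3(i) covers ∅
4(h) covers 2:h
5(k) covers 1:l
6(k) covers 5:k
7(i) covers 3:i
floor of heap: 0:l, 3:i
completions by unplaced set U, small U first (add the entries for U minus each lowest piece of U):
  |U|=1: {4}:1  {6}:1  {7}:1
  |U|=2: {2,4}:1  {3,7}:1  {4,6}:2  {4,7}:2  {5,6}:1  {6,7}:2
  |U|=3: {2,4,6}:3  {2,4,7}:3  {3,4,7}:3  {3,6,7}:3  {4,5,6}:3  {4,6,7}:6  {5,6,7}:3
  |U|=4: {2,3,4,7}:6  {2,4,5,6}:6  {2,4,6,7}:12  {3,4,6,7}:12  {3,5,6,7}:6  {4,5,6,7}:12
  |U|=5: {1,2,4,5,6}:6  {2,3,4,6,7}:30  {2,4,5,6,7}:30  {3,4,5,6,7}:30
  |U|=6: {0,1,2,4,5,6}:6  {1,2,4,5,6,7}:36  {2,3,4,5,6,7}:90
  start at 0(l): 126
  start at 3(i): 42
sum over floor = 168

168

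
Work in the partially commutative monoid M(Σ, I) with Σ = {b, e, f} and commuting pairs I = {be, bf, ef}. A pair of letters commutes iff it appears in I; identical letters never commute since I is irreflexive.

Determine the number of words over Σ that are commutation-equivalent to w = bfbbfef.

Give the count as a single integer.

140

0(b) covers ∅
1(f) covers ∅
2(b) covers 0:b
3(b) covers 2:b
4(f) covers 1:f
5(e) covers ∅
6(f) covers 4:f
floor of heap: 0:b, 1:f, 5:e
completions by unplaced set U, small U first (add the entries for U minus each lowest piece of U):
  |U|=1: {3}:1  {5}:1  {6}:1
  |U|=2: {2,3}:1  {3,5}:2  {3,6}:2  {4,6}:1  {5,6}:2
  |U|=3: {0,2,3}:1  {1,4,6}:1  {2,3,5}:3  {2,3,6}:3  {3,4,6}:3  {3,5,6}:6  {4,5,6}:3
  |U|=4: {0,2,3,5}:4  {0,2,3,6}:4  {1,3,4,6}:4  {1,4,5,6}:4  {2,3,4,6}:6  {2,3,5,6}:12  {3,4,5,6}:12
  |U|=5: {0,2,3,4,6}:10  {0,2,3,5,6}:20  {1,2,3,4,6}:10  {1,3,4,5,6}:20  {2,3,4,5,6}:30
  start at 0(b): 60
  start at 1(f): 60
  start at 5(e): 20
sum over floor = 140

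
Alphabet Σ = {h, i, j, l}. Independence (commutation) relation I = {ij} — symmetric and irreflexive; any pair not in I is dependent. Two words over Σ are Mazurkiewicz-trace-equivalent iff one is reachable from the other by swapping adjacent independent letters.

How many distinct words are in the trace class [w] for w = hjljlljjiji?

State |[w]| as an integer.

#0=h has no predecessor
#1=j depends on [0:h]
#2=l depends on [1:j]
#3=j depends on [2:l]
#4=l depends on [3:j]
#5=l depends on [4:l]
#6=j depends on [5:l]
#7=j depends on [6:j]
#8=i depends on [5:l]
#9=j depends on [7:j]
#10=i depends on [8:i]
sources: [0:h]
N(rest) = Σ N(rest − s) over sources s of rest; N(one piece) = 1:
  size 1 → [9]=1  [10]=1
  size 2 → [7,9]=1  [8,10]=1  [9,10]=2
  size 3 → [6,7,9]=1  [7,9,10]=3  [8,9,10]=3
  size 4 → [6,7,9,10]=4  [7,8,9,10]=6
  size 5 → [6,7,8,9,10]=10
  size 6 → [5,6,7,8,9,10]=10
  size 7 → [4,5,6,7,8,9,10]=10
  size 8 → [3,4,5,6,7,8,9,10]=10
  size 9 → [2,3,4,5,6,7,8,9,10]=10
  first=0(h) contributes 10

10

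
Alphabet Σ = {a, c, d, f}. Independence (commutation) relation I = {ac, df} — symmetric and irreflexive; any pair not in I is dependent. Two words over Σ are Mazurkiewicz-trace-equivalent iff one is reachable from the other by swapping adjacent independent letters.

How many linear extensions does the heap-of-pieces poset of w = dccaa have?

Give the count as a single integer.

6

piece 0:d — minimal
piece 1:c rests on {0:d}
piece 2:c rests on {1:c}
piece 3:a rests on {0:d}
piece 4:a rests on {3:a}
minimal pieces: {0:d}
ways to finish when only these pieces remain (= sum over removing one remaining piece with nothing left below it):
  1 left: {2}→1  {4}→1
  2 left: {1,2}→1  {2,4}→2  {3,4}→1
  3 left: {1,2,4}→3  {2,3,4}→3
  placing 0:d first → 6 extensions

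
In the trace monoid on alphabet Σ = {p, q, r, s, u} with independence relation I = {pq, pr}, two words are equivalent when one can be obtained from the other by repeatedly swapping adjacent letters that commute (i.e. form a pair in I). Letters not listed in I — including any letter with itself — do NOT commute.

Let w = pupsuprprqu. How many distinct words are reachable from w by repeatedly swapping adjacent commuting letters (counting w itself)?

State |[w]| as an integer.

drop 0:p onto floor
drop 1:u onto {0:p}
drop 2:p onto {1:u}
drop 3:s onto {2:p}
drop 4:u onto {3:s}
drop 5:p onto {4:u}
drop 6:r onto {4:u}
drop 7:p onto {5:p}
drop 8:r onto {6:r}
drop 9:q onto {8:r}
drop 10:u onto {7:p, 9:q}
ground layer = {0:p}
drop-orders for the pieces not yet dropped (sum over which currently-grounded one goes next):
  1 to go: {10} 1
  2 to go: {7,10} 1  {9,10} 1
  3 to go: {5,7,10} 1  {7,9,10} 2  {8,9,10} 1
  4 to go: {5,7,9,10} 3  {6,8,9,10} 1  {7,8,9,10} 3
  5 to go: {5,7,8,9,10} 6  {6,7,8,9,10} 4
  6 to go: {5,6,7,8,9,10} 10
  7 to go: {4,5,6,7,8,9,10} 10
  8 to go: {3,4,5,6,7,8,9,10} 10
  9 to go: {2,3,4,5,6,7,8,9,10} 10
  if 0:p drops first: 10 orders

10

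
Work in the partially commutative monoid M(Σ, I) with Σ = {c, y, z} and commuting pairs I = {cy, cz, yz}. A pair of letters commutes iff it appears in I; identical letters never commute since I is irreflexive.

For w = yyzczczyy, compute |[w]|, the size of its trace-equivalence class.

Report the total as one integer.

0(y) covers ∅
1(y) covers 0:y
2(z) covers ∅
3(c) covers ∅
4(z) covers 2:z
5(c) covers 3:c
6(z) covers 4:z
7(y) covers 1:y
8(y) covers 7:y
floor of heap: 0:y, 2:z, 3:c
completions by unplaced set U, small U first (add the entries for U minus each lowest piece of U):
  |U|=1: {5}:1  {6}:1  {8}:1
  |U|=2: {3,5}:1  {4,6}:1  {5,6}:2  {5,8}:2  {6,8}:2  {7,8}:1
  |U|=3: {1,7,8}:1  {2,4,6}:1  {3,5,6}:3  {3,5,8}:3  {4,5,6}:3  {4,6,8}:3  {5,6,8}:6  {5,7,8}:3  {6,7,8}:3
  |U|=4: {0,1,7,8}:1  {1,5,7,8}:4  {1,6,7,8}:4  {2,4,5,6}:4  {2,4,6,8}:4  {3,4,5,6}:6  {3,5,6,8}:12  {3,5,7,8}:6  {4,5,6,8}:12  {4,6,7,8}:6  {5,6,7,8}:12
  |U|=5: {0,1,5,7,8}:5  {0,1,6,7,8}:5  {1,3,5,7,8}:10  {1,4,6,7,8}:10  {1,5,6,7,8}:20  {2,3,4,5,6}:10  {2,4,5,6,8}:20  {2,4,6,7,8}:10  {3,4,5,6,8}:30  {3,5,6,7,8}:30  {4,5,6,7,8}:30
  |U|=6: {0,1,3,5,7,8}:15  {0,1,4,6,7,8}:15  {0,1,5,6,7,8}:30  {1,2,4,6,7,8}:20  {1,3,5,6,7,8}:60  {1,4,5,6,7,8}:60  {2,3,4,5,6,8}:60  {2,4,5,6,7,8}:60  {3,4,5,6,7,8}:90
  |U|=7: {0,1,2,4,6,7,8}:35  {0,1,3,5,6,7,8}:105  {0,1,4,5,6,7,8}:105  {1,2,4,5,6,7,8}:140  {1,3,4,5,6,7,8}:210  {2,3,4,5,6,7,8}:210
  start at 0(y): 560
  start at 2(z): 420
  start at 3(c): 280
sum over floor = 1260

1260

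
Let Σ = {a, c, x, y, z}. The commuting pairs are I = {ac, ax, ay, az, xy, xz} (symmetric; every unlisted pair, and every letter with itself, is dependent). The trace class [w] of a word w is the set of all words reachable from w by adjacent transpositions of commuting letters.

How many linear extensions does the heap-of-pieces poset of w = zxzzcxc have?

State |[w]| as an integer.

4

#0=z has no predecessor
#1=x has no predecessor
#2=z depends on [0:z]
#3=z depends on [2:z]
#4=c depends on [1:x, 3:z]
#5=x depends on [4:c]
#6=c depends on [5:x]
sources: [0:z, 1:x]
N(rest) = Σ N(rest − s) over sources s of rest; N(one piece) = 1:
  size 1 → [6]=1
  size 2 → [5,6]=1
  size 3 → [4,5,6]=1
  size 4 → [1,4,5,6]=1  [3,4,5,6]=1
  size 5 → [1,3,4,5,6]=2  [2,3,4,5,6]=1
  first=0(z) contributes 3
  first=1(x) contributes 1
|[w]| = 4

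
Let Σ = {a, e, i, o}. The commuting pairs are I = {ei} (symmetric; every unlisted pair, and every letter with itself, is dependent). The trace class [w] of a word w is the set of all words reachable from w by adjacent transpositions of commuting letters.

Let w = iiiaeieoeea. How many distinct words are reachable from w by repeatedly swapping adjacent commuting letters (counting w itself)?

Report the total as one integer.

drop 0:i onto floor
drop 1:i onto {0:i}
drop 2:i onto {1:i}
drop 3:a onto {2:i}
drop 4:e onto {3:a}
drop 5:i onto {3:a}
drop 6:e onto {4:e}
drop 7:o onto {5:i, 6:e}
drop 8:e onto {7:o}
drop 9:e onto {8:e}
drop 10:a onto {9:e}
ground layer = {0:i}
drop-orders for the pieces not yet dropped (sum over which currently-grounded one goes next):
  1 to go: {10} 1
  2 to go: {9,10} 1
  3 to go: {8,9,10} 1
  4 to go: {7,8,9,10} 1
  5 to go: {5,7,8,9,10} 1  {6,7,8,9,10} 1
  6 to go: {4,6,7,8,9,10} 1  {5,6,7,8,9,10} 2
  7 to go: {4,5,6,7,8,9,10} 3
  8 to go: {3,4,5,6,7,8,9,10} 3
  9 to go: {2,3,4,5,6,7,8,9,10} 3
  if 0:i drops first: 3 orders

3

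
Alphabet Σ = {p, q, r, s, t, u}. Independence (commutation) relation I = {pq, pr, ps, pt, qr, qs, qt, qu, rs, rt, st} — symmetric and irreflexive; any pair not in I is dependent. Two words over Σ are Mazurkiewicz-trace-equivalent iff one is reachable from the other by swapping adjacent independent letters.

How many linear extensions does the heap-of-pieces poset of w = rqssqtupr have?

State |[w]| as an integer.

drop 0:r onto floor
drop 1:q onto floor
drop 2:s onto floor
drop 3:s onto {2:s}
drop 4:q onto {1:q}
drop 5:t onto floor
drop 6:u onto {0:r, 3:s, 5:t}
drop 7:p onto {6:u}
drop 8:r onto {6:u}
ground layer = {0:r, 1:q, 2:s, 5:t}
drop-orders for the pieces not yet dropped (sum over which currently-grounded one goes next):
  1 to go: {4} 1  {7} 1  {8} 1
  2 to go: {1,4} 1  {4,7} 2  {4,8} 2  {7,8} 2
  3 to go: {1,4,7} 3  {1,4,8} 3  {4,7,8} 6  {6,7,8} 2
  4 to go: {0,6,7,8} 2  {1,4,7,8} 12  {3,6,7,8} 2  {4,6,7,8} 8  {5,6,7,8} 2
  5 to go: {0,3,6,7,8} 4  {0,4,6,7,8} 10  {0,5,6,7,8} 4  {1,4,6,7,8} 20  {2,3,6,7,8} 2  {3,4,6,7,8} 10  {3,5,6,7,8} 4  {4,5,6,7,8} 10
  6 to go: {0,1,4,6,7,8} 30  {0,2,3,6,7,8} 6  {0,3,4,6,7,8} 24  {0,3,5,6,7,8} 12  {0,4,5,6,7,8} 24  {1,3,4,6,7,8} 30  {1,4,5,6,7,8} 30  {2,3,4,6,7,8} 12  {2,3,5,6,7,8} 6  {3,4,5,6,7,8} 24
  7 to go: {0,1,3,4,6,7,8} 84  {0,1,4,5,6,7,8} 84  {0,2,3,4,6,7,8} 42  {0,2,3,5,6,7,8} 24  {0,3,4,5,6,7,8} 84  {1,2,3,4,6,7,8} 42  {1,3,4,5,6,7,8} 84  {2,3,4,5,6,7,8} 42
  if 0:r drops first: 168 orders
  if 1:q drops first: 192 orders
  if 2:s drops first: 336 orders
  if 5:t drops first: 168 orders
heap linearizations: 864

864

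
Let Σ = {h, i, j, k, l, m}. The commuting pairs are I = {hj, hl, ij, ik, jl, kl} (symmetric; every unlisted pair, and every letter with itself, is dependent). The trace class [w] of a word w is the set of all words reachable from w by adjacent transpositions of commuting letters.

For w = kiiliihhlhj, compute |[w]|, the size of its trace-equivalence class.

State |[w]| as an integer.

0(k) covers ∅
1(i) covers ∅
2(i) covers 1:i
3(l) covers 2:i
4(i) covers 3:l
5(i) covers 4:i
6(h) covers 0:k, 5:i
7(h) covers 6:h
8(l) covers 5:i
9(h) covers 7:h
10(j) covers 0:k
floor of heap: 0:k, 1:i
completions by unplaced set U, small U first (add the entries for U minus each lowest piece of U):
  |U|=1: {8}:1  {9}:1  {10}:1
  |U|=2: {7,9}:1  {8,9}:2  {8,10}:2  {9,10}:2
  |U|=3: {6,7,9}:1  {7,8,9}:3  {7,9,10}:3  {8,9,10}:6
  |U|=4: {6,7,8,9}:4  {6,7,9,10}:4  {7,8,9,10}:12
  |U|=5: {0,6,7,9,10}:4  {5,6,7,8,9}:4  {6,7,8,9,10}:20
  |U|=6: {0,6,7,8,9,10}:24  {4,5,6,7,8,9}:4  {5,6,7,8,9,10}:24
  |U|=7: {0,5,6,7,8,9,10}:48  {3,4,5,6,7,8,9}:4  {4,5,6,7,8,9,10}:28
  |U|=8: {0,4,5,6,7,8,9,10}:76  {2,3,4,5,6,7,8,9}:4  {3,4,5,6,7,8,9,10}:32
  |U|=9: {0,3,4,5,6,7,8,9,10}:108  {1,2,3,4,5,6,7,8,9}:4  {2,3,4,5,6,7,8,9,10}:36
  start at 0(k): 40
  start at 1(i): 144
sum over floor = 184

184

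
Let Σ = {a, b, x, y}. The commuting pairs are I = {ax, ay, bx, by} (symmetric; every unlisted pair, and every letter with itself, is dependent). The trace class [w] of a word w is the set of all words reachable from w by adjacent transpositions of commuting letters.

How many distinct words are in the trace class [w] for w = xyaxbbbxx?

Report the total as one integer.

126

piece 0:x — minimal
piece 1:y rests on {0:x}
piece 2:a — minimal
piece 3:x rests on {1:y}
piece 4:b rests on {2:a}
piece 5:b rests on {4:b}
piece 6:b rests on {5:b}
piece 7:x rests on {3:x}
piece 8:x rests on {7:x}
minimal pieces: {0:x, 2:a}
ways to finish when only these pieces remain (= sum over removing one remaining piece with nothing left below it):
  1 left: {6}→1  {8}→1
  2 left: {5,6}→1  {6,8}→2  {7,8}→1
  3 left: {3,7,8}→1  {4,5,6}→1  {5,6,8}→3  {6,7,8}→3
  4 left: {1,3,7,8}→1  {2,4,5,6}→1  {3,6,7,8}→4  {4,5,6,8}→4  {5,6,7,8}→6
  5 left: {0,1,3,7,8}→1  {1,3,6,7,8}→5  {2,4,5,6,8}→5  {3,5,6,7,8}→10  {4,5,6,7,8}→10
  6 left: {0,1,3,6,7,8}→6  {1,3,5,6,7,8}→15  {2,4,5,6,7,8}→15  {3,4,5,6,7,8}→20
  7 left: {0,1,3,5,6,7,8}→21  {1,3,4,5,6,7,8}→35  {2,3,4,5,6,7,8}→35
  placing 0:x first → 70 extensions
  placing 2:a first → 56 extensions
total linear extensions = 126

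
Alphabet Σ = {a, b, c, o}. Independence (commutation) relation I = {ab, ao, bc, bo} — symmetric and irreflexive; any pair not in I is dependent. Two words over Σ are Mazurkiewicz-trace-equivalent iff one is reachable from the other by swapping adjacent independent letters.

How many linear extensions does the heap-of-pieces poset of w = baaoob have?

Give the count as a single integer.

90

piece 0:b — minimal
piece 1:a — minimal
piece 2:a rests on {1:a}
piece 3:o — minimal
piece 4:o rests on {3:o}
piece 5:b rests on {0:b}
minimal pieces: {0:b, 1:a, 3:o}
ways to finish when only these pieces remain (= sum over removing one remaining piece with nothing left below it):
  1 left: {2}→1  {4}→1  {5}→1
  2 left: {0,5}→1  {1,2}→1  {2,4}→2  {2,5}→2  {3,4}→1  {4,5}→2
  3 left: {0,2,5}→3  {0,4,5}→3  {1,2,4}→3  {1,2,5}→3  {2,3,4}→3  {2,4,5}→6  {3,4,5}→3
  4 left: {0,1,2,5}→6  {0,2,4,5}→12  {0,3,4,5}→6  {1,2,3,4}→6  {1,2,4,5}→12  {2,3,4,5}→12
  placing 0:b first → 30 extensions
  placing 1:a first → 30 extensions
  placing 3:o first → 30 extensions
total linear extensions = 90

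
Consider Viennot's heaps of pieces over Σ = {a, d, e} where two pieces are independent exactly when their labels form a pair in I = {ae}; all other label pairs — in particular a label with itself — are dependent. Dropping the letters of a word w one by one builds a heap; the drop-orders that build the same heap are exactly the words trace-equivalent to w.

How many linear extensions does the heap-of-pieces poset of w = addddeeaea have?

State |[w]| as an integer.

10

piece 0:a — minimal
piece 1:d rests on {0:a}
piece 2:d rests on {1:d}
piece 3:d rests on {2:d}
piece 4:d rests on {3:d}
piece 5:e rests on {4:d}
piece 6:e rests on {5:e}
piece 7:a rests on {4:d}
piece 8:e rests on {6:e}
piece 9:a rests on {7:a}
minimal pieces: {0:a}
ways to finish when only these pieces remain (= sum over removing one remaining piece with nothing left below it):
  1 left: {8}→1  {9}→1
  2 left: {6,8}→1  {7,9}→1  {8,9}→2
  3 left: {5,6,8}→1  {6,8,9}→3  {7,8,9}→3
  4 left: {5,6,8,9}→4  {6,7,8,9}→6
  5 left: {5,6,7,8,9}→10
  6 left: {4,5,6,7,8,9}→10
  7 left: {3,4,5,6,7,8,9}→10
  8 left: {2,3,4,5,6,7,8,9}→10
  placing 0:a first → 10 extensions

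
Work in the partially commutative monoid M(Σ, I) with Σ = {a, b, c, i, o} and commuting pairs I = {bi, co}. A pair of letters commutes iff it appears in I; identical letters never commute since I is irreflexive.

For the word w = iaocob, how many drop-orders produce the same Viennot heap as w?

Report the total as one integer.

piece 0:i — minimal
piece 1:a rests on {0:i}
piece 2:o rests on {1:a}
piece 3:c rests on {1:a}
piece 4:o rests on {2:o}
piece 5:b rests on {3:c, 4:o}
minimal pieces: {0:i}
ways to finish when only these pieces remain (= sum over removing one remaining piece with nothing left below it):
  1 left: {5}→1
  2 left: {3,5}→1  {4,5}→1
  3 left: {2,4,5}→1  {3,4,5}→2
  4 left: {2,3,4,5}→3
  placing 0:i first → 3 extensions

3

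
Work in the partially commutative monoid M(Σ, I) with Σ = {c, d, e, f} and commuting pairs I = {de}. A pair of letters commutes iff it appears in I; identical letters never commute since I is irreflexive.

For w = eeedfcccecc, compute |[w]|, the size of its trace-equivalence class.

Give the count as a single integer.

4

#0=e has no predecessor
#1=e depends on [0:e]
#2=e depends on [1:e]
#3=d has no predecessor
#4=f depends on [2:e, 3:d]
#5=c depends on [4:f]
#6=c depends on [5:c]
#7=c depends on [6:c]
#8=e depends on [7:c]
#9=c depends on [8:e]
#10=c depends on [9:c]
sources: [0:e, 3:d]
N(rest) = Σ N(rest − s) over sources s of rest; N(one piece) = 1:
  size 1 → [10]=1
  size 2 → [9,10]=1
  size 3 → [8,9,10]=1
  size 4 → [7,8,9,10]=1
  size 5 → [6,7,8,9,10]=1
  size 6 → [5,6,7,8,9,10]=1
  size 7 → [4,5,6,7,8,9,10]=1
  size 8 → [2,4,5,6,7,8,9,10]=1  [3,4,5,6,7,8,9,10]=1
  size 9 → [1,2,4,5,6,7,8,9,10]=1  [2,3,4,5,6,7,8,9,10]=2
  first=0(e) contributes 3
  first=3(d) contributes 1
|[w]| = 4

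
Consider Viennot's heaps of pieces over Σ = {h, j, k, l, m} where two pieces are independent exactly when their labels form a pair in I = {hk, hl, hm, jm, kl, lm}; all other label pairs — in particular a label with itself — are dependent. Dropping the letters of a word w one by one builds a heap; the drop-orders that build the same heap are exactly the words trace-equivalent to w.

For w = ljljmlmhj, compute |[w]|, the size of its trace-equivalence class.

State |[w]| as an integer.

72

drop 0:l onto floor
drop 1:j onto {0:l}
drop 2:l onto {1:j}
drop 3:j onto {2:l}
drop 4:m onto floor
drop 5:l onto {3:j}
drop 6:m onto {4:m}
drop 7:h onto {3:j}
drop 8:j onto {5:l, 7:h}
ground layer = {0:l, 4:m}
drop-orders for the pieces not yet dropped (sum over which currently-grounded one goes next):
  1 to go: {6} 1  {8} 1
  2 to go: {4,6} 1  {5,8} 1  {6,8} 2  {7,8} 1
  3 to go: {4,6,8} 3  {5,6,8} 3  {5,7,8} 2  {6,7,8} 3
  4 to go: {3,5,7,8} 2  {4,5,6,8} 6  {4,6,7,8} 6  {5,6,7,8} 8
  5 to go: {2,3,5,7,8} 2  {3,5,6,7,8} 10  {4,5,6,7,8} 20
  6 to go: {1,2,3,5,7,8} 2  {2,3,5,6,7,8} 12  {3,4,5,6,7,8} 30
  7 to go: {0,1,2,3,5,7,8} 2  {1,2,3,5,6,7,8} 14  {2,3,4,5,6,7,8} 42
  if 0:l drops first: 56 orders
  if 4:m drops first: 16 orders
heap linearizations: 72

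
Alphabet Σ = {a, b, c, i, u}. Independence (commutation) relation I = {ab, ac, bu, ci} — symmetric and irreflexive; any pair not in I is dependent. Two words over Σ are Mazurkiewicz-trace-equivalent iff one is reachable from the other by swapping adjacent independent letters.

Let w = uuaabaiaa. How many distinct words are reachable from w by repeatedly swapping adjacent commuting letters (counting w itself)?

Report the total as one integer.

0(u) covers ∅
1(u) covers 0:u
2(a) covers 1:u
3(a) covers 2:a
4(b) covers ∅
5(a) covers 3:a
6(i) covers 4:b, 5:a
7(a) covers 6:i
8(a) covers 7:a
floor of heap: 0:u, 4:b
completions by unplaced set U, small U first (add the entries for U minus each lowest piece of U):
  |U|=1: {8}:1
  |U|=2: {7,8}:1
  |U|=3: {6,7,8}:1
  |U|=4: {4,6,7,8}:1  {5,6,7,8}:1
  |U|=5: {3,5,6,7,8}:1  {4,5,6,7,8}:2
  |U|=6: {2,3,5,6,7,8}:1  {3,4,5,6,7,8}:3
  |U|=7: {1,2,3,5,6,7,8}:1  {2,3,4,5,6,7,8}:4
  start at 0(u): 5
  start at 4(b): 1
sum over floor = 6

6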